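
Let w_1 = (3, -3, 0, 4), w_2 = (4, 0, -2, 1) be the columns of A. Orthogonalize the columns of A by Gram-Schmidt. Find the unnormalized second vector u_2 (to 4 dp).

u_2 = (2.5882, 1.4118, -2.0000, -0.8824)

e_1 = w_1/‖w_1‖ = (3, -3, 0, 4)/5.8310 = (0.5145, -0.5145, 0.0000, 0.6860).
r_{12} = e_1·w_2 = 2.7440.
u_2 = w_2 − 2.7440·e_1 = (2.5882, 1.4118, -2.0000, -0.8824).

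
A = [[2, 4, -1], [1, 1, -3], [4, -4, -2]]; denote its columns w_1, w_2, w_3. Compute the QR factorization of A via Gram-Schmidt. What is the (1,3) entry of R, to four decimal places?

e_1 = w_1/‖w_1‖ = (2, 1, 4)/4.5826 = (0.4364, 0.2182, 0.8729).
r_{13} = e_1·w_3 = -2.8368.

r_{13} = -2.8368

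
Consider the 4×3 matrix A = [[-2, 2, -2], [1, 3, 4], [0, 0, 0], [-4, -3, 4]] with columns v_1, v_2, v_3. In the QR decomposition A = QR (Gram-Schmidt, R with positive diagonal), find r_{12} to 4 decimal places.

r_{12} = 2.4004

v_1 = (-2, 1, 0, -4); ‖v_1‖ = 4.5826, so q_1 = (-0.4364, 0.2182, 0.0000, -0.8729).
r_{12} = q_1·v_2 = 2.4004.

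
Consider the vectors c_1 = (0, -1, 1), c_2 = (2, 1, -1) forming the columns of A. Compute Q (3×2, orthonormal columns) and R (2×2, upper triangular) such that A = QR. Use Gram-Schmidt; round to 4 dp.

c_1 = (0, -1, 1); ‖c_1‖ = 1.4142, so q_1 = (0.0000, -0.7071, 0.7071).
q_1·c_2 = 0.0000·2 + (-0.7071)·1 + 0.7071·(-1) = -1.4142.
u_2 = c_2 + 1.4142·q_1 = (2.0000, 0.0000, 0.0000).
‖u_2‖ = 2.0000, so q_2 = (1.0000, 0.0000, 0.0000).

Q = [[0.0000, 1.0000], [-0.7071, 0.0000], [0.7071, 0.0000]], R = [[1.4142, -1.4142], [0.0000, 2.0000]]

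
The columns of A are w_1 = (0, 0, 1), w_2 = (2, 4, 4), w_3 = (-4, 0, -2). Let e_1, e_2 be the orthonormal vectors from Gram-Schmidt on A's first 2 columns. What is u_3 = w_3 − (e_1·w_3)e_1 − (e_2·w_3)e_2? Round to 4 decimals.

u_3 = (-3.2000, 1.6000, 0.0000)

w_1 = (0, 0, 1); ‖w_1‖ = 1.0000, so e_1 = (0.0000, 0.0000, 1.0000).
e_1·w_2 = 0.0000·2 + 0.0000·4 + 1.0000·4 = 4.0000.
u_2 = w_2 − 4.0000·e_1 = (2.0000, 4.0000, 0.0000).
‖u_2‖ = 4.4721, so e_2 = (0.4472, 0.8944, 0.0000).
e_1·w_3 = 0.0000·(-4) + 0.0000·0 + 1.0000·(-2) = -2.0000; e_2·w_3 = 0.4472·(-4) + 0.8944·0 + 0.0000·(-2) = -1.7889.
u_3 = w_3 + 2.0000·e_1 + 1.7889·e_2 = (-3.2000, 1.6000, 0.0000).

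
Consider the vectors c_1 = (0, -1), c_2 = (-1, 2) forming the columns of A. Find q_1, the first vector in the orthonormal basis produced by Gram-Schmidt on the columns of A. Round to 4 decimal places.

q_1 = c_1/‖c_1‖ = (0, -1)/1.0000 = (0.0000, -1.0000).

q_1 = (0.0000, -1.0000)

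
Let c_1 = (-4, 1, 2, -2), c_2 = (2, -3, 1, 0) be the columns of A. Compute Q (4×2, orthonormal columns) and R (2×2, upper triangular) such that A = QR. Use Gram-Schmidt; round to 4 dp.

Q = [[-0.8000, 0.1707], [0.2000, -0.8048], [0.4000, 0.5244], [-0.4000, -0.2195]], R = [[5.0000, -1.8000], [0.0000, 3.2802]]

c_1 = (-4, 1, 2, -2); ‖c_1‖ = 5.0000, so e_1 = (-0.8000, 0.2000, 0.4000, -0.4000).
e_1·c_2 = (-0.8000)·2 + 0.2000·(-3) + 0.4000·1 + (-0.4000)·0 = -1.8000.
u_2 = c_2 + 1.8000·e_1 = (0.5600, -2.6400, 1.7200, -0.7200).
‖u_2‖ = 3.2802, so e_2 = (0.1707, -0.8048, 0.5244, -0.2195).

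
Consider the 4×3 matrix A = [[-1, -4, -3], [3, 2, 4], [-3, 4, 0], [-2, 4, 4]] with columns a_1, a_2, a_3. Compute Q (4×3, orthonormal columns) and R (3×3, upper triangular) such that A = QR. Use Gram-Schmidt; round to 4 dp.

Q = [[-0.2085, -0.6424, 0.3576], [0.6255, 0.4787, 0.1447], [-0.6255, 0.3905, -0.4940], [-0.4170, 0.4535, 0.7792]], R = [[4.7958, -2.0851, 1.4596], [0.0000, 6.9031, 5.6560], [0.0000, 0.0000, 2.6229]]

a_1 = (-1, 3, -3, -2); ‖a_1‖ = 4.7958, so q_1 = (-0.2085, 0.6255, -0.6255, -0.4170).
q_1·a_2 = (-0.2085)·(-4) + 0.6255·2 + (-0.6255)·4 + (-0.4170)·4 = -2.0851.
u_2 = a_2 + 2.0851·q_1 = (-4.4348, 3.3043, 2.6957, 3.1304).
‖u_2‖ = 6.9031, so q_2 = (-0.6424, 0.4787, 0.3905, 0.4535).
q_1·a_3 = (-0.2085)·(-3) + 0.6255·4 + (-0.6255)·0 + (-0.4170)·4 = 1.4596; q_2·a_3 = (-0.6424)·(-3) + 0.4787·4 + 0.3905·0 + 0.4535·4 = 5.6560.
u_3 = a_3 − 1.4596·q_1 − 5.6560·q_2 = (0.9380, 0.3796, -1.2956, 2.0438).
‖u_3‖ = 2.6229, so q_3 = (0.3576, 0.1447, -0.4940, 0.7792).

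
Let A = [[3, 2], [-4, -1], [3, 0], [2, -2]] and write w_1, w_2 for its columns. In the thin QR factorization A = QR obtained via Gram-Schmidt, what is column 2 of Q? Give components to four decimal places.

q_2 = (0.5379, -0.1298, -0.1669, -0.8161)

w_1 = (3, -4, 3, 2); ‖w_1‖ = 6.1644, so q_1 = (0.4867, -0.6489, 0.4867, 0.3244).
q_1·w_2 = 0.4867·2 + (-0.6489)·(-1) + 0.4867·0 + 0.3244·(-2) = 0.9733.
u_2 = w_2 − 0.9733·q_1 = (1.5263, -0.3684, -0.4737, -2.3158).
‖u_2‖ = 2.8377, so q_2 = (0.5379, -0.1298, -0.1669, -0.8161).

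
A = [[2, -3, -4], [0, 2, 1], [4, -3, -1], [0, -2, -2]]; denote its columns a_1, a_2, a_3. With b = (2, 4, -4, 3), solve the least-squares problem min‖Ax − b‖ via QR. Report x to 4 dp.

x = (-0.0293, 2.2732, -2.4585)

a_1 = (2, 0, 4, 0); ‖a_1‖ = 4.4721, so e_1 = (0.4472, 0.0000, 0.8944, 0.0000).
e_1·a_2 = 0.4472·(-3) + 0.0000·2 + 0.8944·(-3) + 0.0000·(-2) = -4.0249.
u_2 = a_2 + 4.0249·e_1 = (-1.2000, 2.0000, 0.6000, -2.0000).
‖u_2‖ = 3.1305, so e_2 = (-0.3833, 0.6389, 0.1917, -0.6389).
e_1·a_3 = 0.4472·(-4) + 0.0000·1 + 0.8944·(-1) + 0.0000·(-2) = -2.6833; e_2·a_3 = (-0.3833)·(-4) + 0.6389·1 + 0.1917·(-1) + (-0.6389)·(-2) = 3.2583.
u_3 = a_3 + 2.6833·e_1 − 3.2583·e_2 = (-1.5510, -1.0816, 0.7755, 0.0816).
‖u_3‖ = 2.0454, so e_3 = (-0.7583, -0.5288, 0.3791, 0.0399).
Qᵀb = (-2.6833, -0.8944, -5.0287).
Back-substitute: x_3 = -5.0287/2.0454 = -2.4585.
x_2 = (-0.8944 − 3.2583·(-2.4585))/3.1305 = 2.2732.
x_1 = (-2.6833 + 4.0249·2.2732 + 2.6833·(-2.4585))/4.4721 = -0.0293.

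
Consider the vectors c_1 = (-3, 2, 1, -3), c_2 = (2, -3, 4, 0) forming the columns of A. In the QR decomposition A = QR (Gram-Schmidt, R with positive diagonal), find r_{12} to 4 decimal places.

q_1 = c_1/‖c_1‖ = (-3, 2, 1, -3)/4.7958 = (-0.6255, 0.4170, 0.2085, -0.6255).
r_{12} = q_1·c_2 = -1.6681.

r_{12} = -1.6681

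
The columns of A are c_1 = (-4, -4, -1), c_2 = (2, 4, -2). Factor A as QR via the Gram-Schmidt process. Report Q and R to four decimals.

e_1 = c_1/‖c_1‖ = (-4, -4, -1)/5.7446 = (-0.6963, -0.6963, -0.1741).
r_{12} = e_1·c_2 = -3.8297.
u_2 = c_2 + 3.8297·e_1 = (-0.6667, 1.3333, -2.6667).
‖u_2‖ = 3.0551, so e_2 = (-0.2182, 0.4364, -0.8729).

Q = [[-0.6963, -0.2182], [-0.6963, 0.4364], [-0.1741, -0.8729]], R = [[5.7446, -3.8297], [0.0000, 3.0551]]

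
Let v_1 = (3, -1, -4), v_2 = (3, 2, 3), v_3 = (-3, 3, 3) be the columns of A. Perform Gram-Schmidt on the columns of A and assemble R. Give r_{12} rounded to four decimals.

r_{12} = -0.9806

e_1 = v_1/‖v_1‖ = (3, -1, -4)/5.0990 = (0.5883, -0.1961, -0.7845).
r_{12} = e_1·v_2 = -0.9806.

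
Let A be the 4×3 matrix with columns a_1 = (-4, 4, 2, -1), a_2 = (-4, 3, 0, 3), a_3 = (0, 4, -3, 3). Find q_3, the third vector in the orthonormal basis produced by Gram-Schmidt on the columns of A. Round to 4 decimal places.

a_1 = (-4, 4, 2, -1); ‖a_1‖ = 6.0828, so q_1 = (-0.6576, 0.6576, 0.3288, -0.1644).
q_1·a_2 = (-0.6576)·(-4) + 0.6576·3 + 0.3288·0 + (-0.1644)·3 = 4.1100.
u_2 = a_2 − 4.1100·q_1 = (-1.2973, 0.2973, -1.3514, 3.6757).
‖u_2‖ = 4.1362, so q_2 = (-0.3136, 0.0719, -0.3267, 0.8887).
q_1·a_3 = (-0.6576)·0 + 0.6576·4 + 0.3288·(-3) + (-0.1644)·3 = 1.1508; q_2·a_3 = (-0.3136)·0 + 0.0719·4 + (-0.3267)·(-3) + 0.8887·3 = 3.9336.
u_3 = a_3 − 1.1508·q_1 − 3.9336·q_2 = (1.9905, 2.9605, -2.0932, -0.3065).
‖u_3‖ = 4.1476, so q_3 = (0.4799, 0.7138, -0.5047, -0.0739).

q_3 = (0.4799, 0.7138, -0.5047, -0.0739)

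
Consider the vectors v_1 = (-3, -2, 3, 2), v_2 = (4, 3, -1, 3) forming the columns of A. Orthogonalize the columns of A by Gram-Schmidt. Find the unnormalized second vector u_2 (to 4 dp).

q_1 = v_1/‖v_1‖ = (-3, -2, 3, 2)/5.0990 = (-0.5883, -0.3922, 0.5883, 0.3922).
r_{12} = q_1·v_2 = -2.9417.
u_2 = v_2 + 2.9417·q_1 = (2.2692, 1.8462, 0.7308, 4.1538).

u_2 = (2.2692, 1.8462, 0.7308, 4.1538)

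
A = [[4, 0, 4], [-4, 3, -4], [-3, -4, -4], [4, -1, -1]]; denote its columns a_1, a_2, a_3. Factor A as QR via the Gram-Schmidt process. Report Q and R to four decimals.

Q = [[0.5298, 0.0553, 0.2571], [-0.5298, 0.5362, -0.4685], [-0.3974, -0.8302, -0.1431], [0.5298, -0.1418, -0.8330]], R = [[7.5498, -0.5298, 5.2981], [0.0000, 5.0714, 1.5394], [0.0000, 0.0000, 4.3081]]

a_1 = (4, -4, -3, 4); ‖a_1‖ = 7.5498, so q_1 = (0.5298, -0.5298, -0.3974, 0.5298).
q_1·a_2 = 0.5298·0 + (-0.5298)·3 + (-0.3974)·(-4) + 0.5298·(-1) = -0.5298.
u_2 = a_2 + 0.5298·q_1 = (0.2807, 2.7193, -4.2105, -0.7193).
‖u_2‖ = 5.0714, so q_2 = (0.0553, 0.5362, -0.8302, -0.1418).
q_1·a_3 = 0.5298·4 + (-0.5298)·(-4) + (-0.3974)·(-4) + 0.5298·(-1) = 5.2981; q_2·a_3 = 0.0553·4 + 0.5362·(-4) + (-0.8302)·(-4) + (-0.1418)·(-1) = 1.5394.
u_3 = a_3 − 5.2981·q_1 − 1.5394·q_2 = (1.1078, -2.0184, -0.6166, -3.5887).
‖u_3‖ = 4.3081, so q_3 = (0.2571, -0.4685, -0.1431, -0.8330).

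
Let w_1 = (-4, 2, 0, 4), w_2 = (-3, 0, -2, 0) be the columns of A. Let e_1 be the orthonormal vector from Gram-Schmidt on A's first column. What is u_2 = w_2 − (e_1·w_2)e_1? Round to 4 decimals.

u_2 = (-1.6667, -0.6667, -2.0000, -1.3333)

w_1 = (-4, 2, 0, 4); ‖w_1‖ = 6.0000, so e_1 = (-0.6667, 0.3333, 0.0000, 0.6667).
e_1·w_2 = (-0.6667)·(-3) + 0.3333·0 + 0.0000·(-2) + 0.6667·0 = 2.0000.
u_2 = w_2 − 2.0000·e_1 = (-1.6667, -0.6667, -2.0000, -1.3333).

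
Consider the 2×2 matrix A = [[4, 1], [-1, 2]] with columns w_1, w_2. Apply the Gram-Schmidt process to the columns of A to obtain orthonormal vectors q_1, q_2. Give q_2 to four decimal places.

w_1 = (4, -1); ‖w_1‖ = 4.1231, so q_1 = (0.9701, -0.2425).
q_1·w_2 = 0.9701·1 + (-0.2425)·2 = 0.4851.
u_2 = w_2 − 0.4851·q_1 = (0.5294, 2.1176).
‖u_2‖ = 2.1828, so q_2 = (0.2425, 0.9701).

q_2 = (0.2425, 0.9701)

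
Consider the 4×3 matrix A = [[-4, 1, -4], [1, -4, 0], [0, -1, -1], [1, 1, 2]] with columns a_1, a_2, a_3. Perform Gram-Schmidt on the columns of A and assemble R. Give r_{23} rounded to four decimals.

r_{23} = 1.4871

e_1 = a_1/‖a_1‖ = (-4, 1, 0, 1)/4.2426 = (-0.9428, 0.2357, 0.0000, 0.2357).
r_{12} = e_1·a_2 = -1.6499.
u_2 = a_2 + 1.6499·e_1 = (-0.5556, -3.6111, -1.0000, 1.3889).
‖u_2‖ = 4.0346, so e_2 = (-0.1377, -0.8950, -0.2479, 0.3442).
r_{23} = e_2·a_3 = 1.4871.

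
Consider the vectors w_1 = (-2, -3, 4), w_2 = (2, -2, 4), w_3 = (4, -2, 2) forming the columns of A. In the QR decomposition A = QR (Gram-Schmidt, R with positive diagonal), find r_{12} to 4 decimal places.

r_{12} = 3.3425

w_1 = (-2, -3, 4); ‖w_1‖ = 5.3852, so q_1 = (-0.3714, -0.5571, 0.7428).
r_{12} = q_1·w_2 = 3.3425.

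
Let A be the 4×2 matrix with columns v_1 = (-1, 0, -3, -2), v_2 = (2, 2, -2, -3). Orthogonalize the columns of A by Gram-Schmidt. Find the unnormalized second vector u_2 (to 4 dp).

u_2 = (2.7143, 2.0000, 0.1429, -1.5714)

v_1 = (-1, 0, -3, -2); ‖v_1‖ = 3.7417, so e_1 = (-0.2673, 0.0000, -0.8018, -0.5345).
e_1·v_2 = (-0.2673)·2 + 0.0000·2 + (-0.8018)·(-2) + (-0.5345)·(-3) = 2.6726.
u_2 = v_2 − 2.6726·e_1 = (2.7143, 2.0000, 0.1429, -1.5714).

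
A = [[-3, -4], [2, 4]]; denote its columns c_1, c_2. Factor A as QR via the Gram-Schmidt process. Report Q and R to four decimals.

q_1 = c_1/‖c_1‖ = (-3, 2)/3.6056 = (-0.8321, 0.5547).
r_{12} = q_1·c_2 = 5.5470.
u_2 = c_2 − 5.5470·q_1 = (0.6154, 0.9231).
‖u_2‖ = 1.1094, so q_2 = (0.5547, 0.8321).

Q = [[-0.8321, 0.5547], [0.5547, 0.8321]], R = [[3.6056, 5.5470], [0.0000, 1.1094]]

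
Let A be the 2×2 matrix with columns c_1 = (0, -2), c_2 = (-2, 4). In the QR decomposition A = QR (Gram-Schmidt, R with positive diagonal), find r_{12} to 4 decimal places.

c_1 = (0, -2); ‖c_1‖ = 2.0000, so e_1 = (0.0000, -1.0000).
r_{12} = e_1·c_2 = -4.0000.

r_{12} = -4.0000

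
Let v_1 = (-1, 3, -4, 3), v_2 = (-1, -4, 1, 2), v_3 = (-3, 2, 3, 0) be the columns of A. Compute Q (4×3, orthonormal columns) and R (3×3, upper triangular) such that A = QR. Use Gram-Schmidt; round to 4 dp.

e_1 = v_1/‖v_1‖ = (-1, 3, -4, 3)/5.9161 = (-0.1690, 0.5071, -0.6761, 0.5071).
r_{12} = e_1·v_2 = -1.5213.
u_2 = v_2 + 1.5213·e_1 = (-1.2571, -3.2286, -0.0286, 2.7714).
‖u_2‖ = 4.4369, so e_2 = (-0.2833, -0.7277, -0.0064, 0.6246).
r_{13} = e_1·v_3 = -0.5071; r_{23} = e_2·v_3 = -0.6246.
u_3 = v_3 + 0.5071·e_1 + 0.6246·e_2 = (-3.2627, 1.8026, 2.6531, 0.6473).
‖u_3‖ = 4.6209, so e_3 = (-0.7061, 0.3901, 0.5742, 0.1401).

Q = [[-0.1690, -0.2833, -0.7061], [0.5071, -0.7277, 0.3901], [-0.6761, -0.0064, 0.5742], [0.5071, 0.6246, 0.1401]], R = [[5.9161, -1.5213, -0.5071], [0.0000, 4.4369, -0.6246], [0.0000, 0.0000, 4.6209]]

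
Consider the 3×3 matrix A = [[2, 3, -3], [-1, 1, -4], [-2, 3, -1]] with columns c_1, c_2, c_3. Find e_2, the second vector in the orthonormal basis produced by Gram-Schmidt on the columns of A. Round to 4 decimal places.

e_2 = (0.7414, 0.2045, 0.6391)

c_1 = (2, -1, -2); ‖c_1‖ = 3.0000, so e_1 = (0.6667, -0.3333, -0.6667).
e_1·c_2 = 0.6667·3 + (-0.3333)·1 + (-0.6667)·3 = -0.3333.
u_2 = c_2 + 0.3333·e_1 = (3.2222, 0.8889, 2.7778).
‖u_2‖ = 4.3461, so e_2 = (0.7414, 0.2045, 0.6391).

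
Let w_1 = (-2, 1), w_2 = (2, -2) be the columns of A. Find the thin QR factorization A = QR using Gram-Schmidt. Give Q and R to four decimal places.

Q = [[-0.8944, -0.4472], [0.4472, -0.8944]], R = [[2.2361, -2.6833], [0.0000, 0.8944]]

w_1 = (-2, 1); ‖w_1‖ = 2.2361, so e_1 = (-0.8944, 0.4472).
e_1·w_2 = (-0.8944)·2 + 0.4472·(-2) = -2.6833.
u_2 = w_2 + 2.6833·e_1 = (-0.4000, -0.8000).
‖u_2‖ = 0.8944, so e_2 = (-0.4472, -0.8944).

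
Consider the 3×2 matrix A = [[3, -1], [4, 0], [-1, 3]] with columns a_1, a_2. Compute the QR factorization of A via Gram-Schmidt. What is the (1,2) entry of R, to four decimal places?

a_1 = (3, 4, -1); ‖a_1‖ = 5.0990, so q_1 = (0.5883, 0.7845, -0.1961).
r_{12} = q_1·a_2 = -1.1767.

r_{12} = -1.1767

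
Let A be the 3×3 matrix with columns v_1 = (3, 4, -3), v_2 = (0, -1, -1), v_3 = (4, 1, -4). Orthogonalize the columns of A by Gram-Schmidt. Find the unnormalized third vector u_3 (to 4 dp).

u_3 = (1.3582, -0.5821, 0.5821)

v_1 = (3, 4, -3); ‖v_1‖ = 5.8310, so e_1 = (0.5145, 0.6860, -0.5145).
e_1·v_2 = 0.5145·0 + 0.6860·(-1) + (-0.5145)·(-1) = -0.1715.
u_2 = v_2 + 0.1715·e_1 = (0.0882, -0.8824, -1.0882).
‖u_2‖ = 1.4038, so e_2 = (0.0629, -0.6286, -0.7752).
e_1·v_3 = 0.5145·4 + 0.6860·1 + (-0.5145)·(-4) = 4.8020; e_2·v_3 = 0.0629·4 + (-0.6286)·1 + (-0.7752)·(-4) = 2.7237.
u_3 = v_3 − 4.8020·e_1 − 2.7237·e_2 = (1.3582, -0.5821, 0.5821).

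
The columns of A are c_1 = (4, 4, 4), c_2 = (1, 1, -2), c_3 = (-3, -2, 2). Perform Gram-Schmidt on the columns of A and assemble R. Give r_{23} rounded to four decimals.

c_1 = (4, 4, 4); ‖c_1‖ = 6.9282, so e_1 = (0.5774, 0.5774, 0.5774).
e_1·c_2 = 0.5774·1 + 0.5774·1 + 0.5774·(-2) = 0.0000.
u_2 = c_2 + 0.0000·e_1 = (1.0000, 1.0000, -2.0000).
‖u_2‖ = 2.4495, so e_2 = (0.4082, 0.4082, -0.8165).
r_{23} = e_2·c_3 = -3.6742.

r_{23} = -3.6742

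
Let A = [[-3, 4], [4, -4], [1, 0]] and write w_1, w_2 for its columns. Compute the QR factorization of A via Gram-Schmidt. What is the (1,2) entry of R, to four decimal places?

w_1 = (-3, 4, 1); ‖w_1‖ = 5.0990, so e_1 = (-0.5883, 0.7845, 0.1961).
r_{12} = e_1·w_2 = -5.4913.

r_{12} = -5.4913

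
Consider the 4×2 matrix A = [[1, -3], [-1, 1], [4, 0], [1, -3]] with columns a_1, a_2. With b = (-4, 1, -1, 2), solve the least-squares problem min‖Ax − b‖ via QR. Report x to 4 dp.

a_1 = (1, -1, 4, 1); ‖a_1‖ = 4.3589, so e_1 = (0.2294, -0.2294, 0.9177, 0.2294).
e_1·a_2 = 0.2294·(-3) + (-0.2294)·1 + 0.9177·0 + 0.2294·(-3) = -1.6059.
u_2 = a_2 + 1.6059·e_1 = (-2.6316, 0.6316, 1.4737, -2.6316).
‖u_2‖ = 4.0523, so e_2 = (-0.6494, 0.1559, 0.3637, -0.6494).
Qᵀb = (-1.6059, 1.0910).
Back-substitute: x_2 = 1.0910/4.0523 = 0.2692.
x_1 = (-1.6059 + 1.6059·0.2692)/4.3589 = -0.2692.

x = (-0.2692, 0.2692)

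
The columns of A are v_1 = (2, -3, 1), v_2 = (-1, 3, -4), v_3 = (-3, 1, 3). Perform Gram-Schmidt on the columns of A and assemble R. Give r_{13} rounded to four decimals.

r_{13} = -1.6036

q_1 = v_1/‖v_1‖ = (2, -3, 1)/3.7417 = (0.5345, -0.8018, 0.2673).
r_{13} = q_1·v_3 = -1.6036.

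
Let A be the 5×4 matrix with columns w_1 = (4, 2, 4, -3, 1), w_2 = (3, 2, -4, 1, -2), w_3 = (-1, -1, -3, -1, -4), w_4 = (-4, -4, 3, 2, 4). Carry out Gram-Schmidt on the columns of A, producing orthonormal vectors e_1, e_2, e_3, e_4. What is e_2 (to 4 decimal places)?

e_2 = (0.5938, 0.3834, -0.6164, 0.1165, -0.3270)

w_1 = (4, 2, 4, -3, 1); ‖w_1‖ = 6.7823, so e_1 = (0.5898, 0.2949, 0.5898, -0.4423, 0.1474).
e_1·w_2 = 0.5898·3 + 0.2949·2 + 0.5898·(-4) + (-0.4423)·1 + 0.1474·(-2) = -0.7372.
u_2 = w_2 + 0.7372·e_1 = (3.4348, 2.2174, -3.5652, 0.6739, -1.8913).
‖u_2‖ = 5.7842, so e_2 = (0.5938, 0.3834, -0.6164, 0.1165, -0.3270).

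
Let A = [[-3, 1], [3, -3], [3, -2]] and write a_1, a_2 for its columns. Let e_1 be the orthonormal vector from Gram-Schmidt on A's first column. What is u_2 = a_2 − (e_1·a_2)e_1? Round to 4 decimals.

a_1 = (-3, 3, 3); ‖a_1‖ = 5.1962, so e_1 = (-0.5774, 0.5774, 0.5774).
e_1·a_2 = (-0.5774)·1 + 0.5774·(-3) + 0.5774·(-2) = -3.4641.
u_2 = a_2 + 3.4641·e_1 = (-1.0000, -1.0000, 0.0000).

u_2 = (-1.0000, -1.0000, 0.0000)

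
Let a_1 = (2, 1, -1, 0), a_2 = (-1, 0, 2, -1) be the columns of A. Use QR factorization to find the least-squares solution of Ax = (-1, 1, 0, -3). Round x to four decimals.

x = (0.5000, 1.0000)

q_1 = a_1/‖a_1‖ = (2, 1, -1, 0)/2.4495 = (0.8165, 0.4082, -0.4082, 0.0000).
r_{12} = q_1·a_2 = -1.6330.
u_2 = a_2 + 1.6330·q_1 = (0.3333, 0.6667, 1.3333, -1.0000).
‖u_2‖ = 1.8257, so q_2 = (0.1826, 0.3651, 0.7303, -0.5477).
Qᵀb = (-0.4082, 1.8257).
Back-substitute: x_2 = 1.8257/1.8257 = 1.0000.
x_1 = (-0.4082 + 1.6330·1.0000)/2.4495 = 0.5000.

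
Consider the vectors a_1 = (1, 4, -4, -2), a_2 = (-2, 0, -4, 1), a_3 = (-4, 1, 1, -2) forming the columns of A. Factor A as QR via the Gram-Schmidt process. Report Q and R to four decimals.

Q = [[0.1644, -0.5619, -0.7991], [0.6576, -0.3136, 0.2468], [-0.6576, -0.6534, 0.2821], [-0.3288, 0.3986, -0.4700]], R = [[6.0828, 1.9728, 0.0000], [0.0000, 4.1362, 0.4835], [0.0000, 0.0000, 4.6654]]

e_1 = a_1/‖a_1‖ = (1, 4, -4, -2)/6.0828 = (0.1644, 0.6576, -0.6576, -0.3288).
r_{12} = e_1·a_2 = 1.9728.
u_2 = a_2 − 1.9728·e_1 = (-2.3243, -1.2973, -2.7027, 1.6486).
‖u_2‖ = 4.1362, so e_2 = (-0.5619, -0.3136, -0.6534, 0.3986).
r_{13} = e_1·a_3 = 0.0000; r_{23} = e_2·a_3 = 0.4835.
u_3 = a_3 + 0.0000·e_1 − 0.4835·e_2 = (-3.7283, 1.1517, 1.3160, -2.1927).
‖u_3‖ = 4.6654, so e_3 = (-0.7991, 0.2468, 0.2821, -0.4700).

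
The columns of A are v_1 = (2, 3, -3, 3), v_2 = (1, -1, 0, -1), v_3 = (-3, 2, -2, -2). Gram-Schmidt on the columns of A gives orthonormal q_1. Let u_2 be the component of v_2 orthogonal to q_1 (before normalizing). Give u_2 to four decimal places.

u_2 = (1.2581, -0.6129, -0.3871, -0.6129)

v_1 = (2, 3, -3, 3); ‖v_1‖ = 5.5678, so q_1 = (0.3592, 0.5388, -0.5388, 0.5388).
q_1·v_2 = 0.3592·1 + 0.5388·(-1) + (-0.5388)·0 + 0.5388·(-1) = -0.7184.
u_2 = v_2 + 0.7184·q_1 = (1.2581, -0.6129, -0.3871, -0.6129).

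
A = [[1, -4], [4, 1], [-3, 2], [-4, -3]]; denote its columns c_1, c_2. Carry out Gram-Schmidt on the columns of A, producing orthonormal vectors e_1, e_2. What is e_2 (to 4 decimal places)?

c_1 = (1, 4, -3, -4); ‖c_1‖ = 6.4807, so e_1 = (0.1543, 0.6172, -0.4629, -0.6172).
e_1·c_2 = 0.1543·(-4) + 0.6172·1 + (-0.4629)·2 + (-0.6172)·(-3) = 0.9258.
u_2 = c_2 − 0.9258·e_1 = (-4.1429, 0.4286, 2.4286, -2.4286).
‖u_2‖ = 5.3984, so e_2 = (-0.7674, 0.0794, 0.4499, -0.4499).

e_2 = (-0.7674, 0.0794, 0.4499, -0.4499)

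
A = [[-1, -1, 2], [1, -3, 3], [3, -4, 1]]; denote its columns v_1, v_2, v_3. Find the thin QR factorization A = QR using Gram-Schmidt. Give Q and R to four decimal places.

Q = [[-0.3015, -0.7946, -0.5270], [0.3015, -0.6039, 0.7379], [0.9045, -0.0636, -0.4216]], R = [[3.3166, -4.2212, 1.2060], [0.0000, 2.8604, -3.4642], [0.0000, 0.0000, 0.7379]]

v_1 = (-1, 1, 3); ‖v_1‖ = 3.3166, so q_1 = (-0.3015, 0.3015, 0.9045).
q_1·v_2 = (-0.3015)·(-1) + 0.3015·(-3) + 0.9045·(-4) = -4.2212.
u_2 = v_2 + 4.2212·q_1 = (-2.2727, -1.7273, -0.1818).
‖u_2‖ = 2.8604, so q_2 = (-0.7946, -0.6039, -0.0636).
q_1·v_3 = (-0.3015)·2 + 0.3015·3 + 0.9045·1 = 1.2060; q_2·v_3 = (-0.7946)·2 + (-0.6039)·3 + (-0.0636)·1 = -3.4642.
u_3 = v_3 − 1.2060·q_1 + 3.4642·q_2 = (-0.3889, 0.5444, -0.3111).
‖u_3‖ = 0.7379, so q_3 = (-0.5270, 0.7379, -0.4216).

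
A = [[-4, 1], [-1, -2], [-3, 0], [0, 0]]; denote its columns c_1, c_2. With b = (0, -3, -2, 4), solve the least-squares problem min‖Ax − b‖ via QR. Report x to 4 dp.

c_1 = (-4, -1, -3, 0); ‖c_1‖ = 5.0990, so q_1 = (-0.7845, -0.1961, -0.5883, 0.0000).
q_1·c_2 = (-0.7845)·1 + (-0.1961)·(-2) + (-0.5883)·0 + 0.0000·0 = -0.3922.
u_2 = c_2 + 0.3922·q_1 = (0.6923, -2.0769, -0.2308, 0.0000).
‖u_2‖ = 2.2014, so q_2 = (0.3145, -0.9435, -0.1048, 0.0000).
Qᵀb = (1.7650, 3.0400).
Back-substitute: x_2 = 3.0400/2.2014 = 1.3810.
x_1 = (1.7650 + 0.3922·1.3810)/5.0990 = 0.4524.

x = (0.4524, 1.3810)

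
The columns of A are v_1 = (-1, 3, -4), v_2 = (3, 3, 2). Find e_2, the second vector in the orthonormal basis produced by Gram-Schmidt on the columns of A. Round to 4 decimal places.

v_1 = (-1, 3, -4); ‖v_1‖ = 5.0990, so e_1 = (-0.1961, 0.5883, -0.7845).
e_1·v_2 = (-0.1961)·3 + 0.5883·3 + (-0.7845)·2 = -0.3922.
u_2 = v_2 + 0.3922·e_1 = (2.9231, 3.2308, 1.6923).
‖u_2‖ = 4.6740, so e_2 = (0.6254, 0.6912, 0.3621).

e_2 = (0.6254, 0.6912, 0.3621)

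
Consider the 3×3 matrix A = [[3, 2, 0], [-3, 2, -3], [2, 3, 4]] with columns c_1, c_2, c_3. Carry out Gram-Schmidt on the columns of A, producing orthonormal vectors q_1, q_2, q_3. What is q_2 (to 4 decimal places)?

c_1 = (3, -3, 2); ‖c_1‖ = 4.6904, so q_1 = (0.6396, -0.6396, 0.4264).
q_1·c_2 = 0.6396·2 + (-0.6396)·2 + 0.4264·3 = 1.2792.
u_2 = c_2 − 1.2792·q_1 = (1.1818, 2.8182, 2.4545).
‖u_2‖ = 3.9196, so q_2 = (0.3015, 0.7190, 0.6262).

q_2 = (0.3015, 0.7190, 0.6262)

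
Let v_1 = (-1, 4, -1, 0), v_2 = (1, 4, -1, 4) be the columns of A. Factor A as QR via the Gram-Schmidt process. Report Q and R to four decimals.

Q = [[-0.2357, 0.4247], [0.9428, 0.0999], [-0.2357, -0.0250], [0.0000, 0.8994]], R = [[4.2426, 3.7712], [0.0000, 4.4472]]

v_1 = (-1, 4, -1, 0); ‖v_1‖ = 4.2426, so q_1 = (-0.2357, 0.9428, -0.2357, 0.0000).
q_1·v_2 = (-0.2357)·1 + 0.9428·4 + (-0.2357)·(-1) + 0.0000·4 = 3.7712.
u_2 = v_2 − 3.7712·q_1 = (1.8889, 0.4444, -0.1111, 4.0000).
‖u_2‖ = 4.4472, so q_2 = (0.4247, 0.0999, -0.0250, 0.8994).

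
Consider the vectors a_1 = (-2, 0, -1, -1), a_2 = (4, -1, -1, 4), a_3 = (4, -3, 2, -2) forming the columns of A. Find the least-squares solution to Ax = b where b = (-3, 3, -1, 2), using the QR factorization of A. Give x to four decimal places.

a_1 = (-2, 0, -1, -1); ‖a_1‖ = 2.4495, so e_1 = (-0.8165, 0.0000, -0.4082, -0.4082).
e_1·a_2 = (-0.8165)·4 + 0.0000·(-1) + (-0.4082)·(-1) + (-0.4082)·4 = -4.4907.
u_2 = a_2 + 4.4907·e_1 = (0.3333, -1.0000, -2.8333, 2.1667).
‖u_2‖ = 3.7193, so e_2 = (0.0896, -0.2689, -0.7618, 0.5825).
e_1·a_3 = (-0.8165)·4 + 0.0000·(-3) + (-0.4082)·2 + (-0.4082)·(-2) = -3.2660; e_2·a_3 = 0.0896·4 + (-0.2689)·(-3) + (-0.7618)·2 + 0.5825·(-2) = -1.5236.
u_3 = a_3 + 3.2660·e_1 + 1.5236·e_2 = (1.4699, -3.4096, -0.4940, -2.4458).
‖u_3‖ = 4.4735, so e_3 = (0.3286, -0.7622, -0.1104, -0.5467).
Qᵀb = (2.0412, 0.8514, -4.2553).
Back-substitute: x_3 = -4.2553/4.4735 = -0.9512.
x_2 = (0.8514 + 1.5236·(-0.9512))/3.7193 = -0.1607.
x_1 = (2.0412 + 4.4907·(-0.1607) + 3.2660·(-0.9512))/2.4495 = -0.7297.

x = (-0.7297, -0.1607, -0.9512)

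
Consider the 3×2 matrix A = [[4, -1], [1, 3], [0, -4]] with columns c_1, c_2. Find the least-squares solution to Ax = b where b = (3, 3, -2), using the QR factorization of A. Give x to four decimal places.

x = (0.9161, 0.5737)

e_1 = c_1/‖c_1‖ = (4, 1, 0)/4.1231 = (0.9701, 0.2425, 0.0000).
r_{12} = e_1·c_2 = -0.2425.
u_2 = c_2 + 0.2425·e_1 = (-0.7647, 3.0588, -4.0000).
‖u_2‖ = 5.0932, so e_2 = (-0.1501, 0.6006, -0.7854).
Qᵀb = (3.6380, 2.9220).
Back-substitute: x_2 = 2.9220/5.0932 = 0.5737.
x_1 = (3.6380 + 0.2425·0.5737)/4.1231 = 0.9161.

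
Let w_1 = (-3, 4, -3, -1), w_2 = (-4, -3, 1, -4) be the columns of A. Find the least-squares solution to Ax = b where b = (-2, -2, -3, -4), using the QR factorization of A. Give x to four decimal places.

w_1 = (-3, 4, -3, -1); ‖w_1‖ = 5.9161, so q_1 = (-0.5071, 0.6761, -0.5071, -0.1690).
q_1·w_2 = (-0.5071)·(-4) + 0.6761·(-3) + (-0.5071)·1 + (-0.1690)·(-4) = 0.1690.
u_2 = w_2 − 0.1690·q_1 = (-3.9143, -3.1143, 1.0857, -3.9714).
‖u_2‖ = 6.4785, so q_2 = (-0.6042, -0.4807, 0.1676, -0.6130).
Qᵀb = (1.8593, 4.1191).
Back-substitute: x_2 = 4.1191/6.4785 = 0.6358.
x_1 = (1.8593 − 0.1690·0.6358)/5.9161 = 0.2961.

x = (0.2961, 0.6358)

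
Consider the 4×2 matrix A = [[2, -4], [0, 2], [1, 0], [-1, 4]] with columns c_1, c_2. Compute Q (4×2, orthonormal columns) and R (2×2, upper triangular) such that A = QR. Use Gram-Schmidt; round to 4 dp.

Q = [[0.8165, 0.0000], [0.0000, 0.5774], [0.4082, 0.5774], [-0.4082, 0.5774]], R = [[2.4495, -4.8990], [0.0000, 3.4641]]

q_1 = c_1/‖c_1‖ = (2, 0, 1, -1)/2.4495 = (0.8165, 0.0000, 0.4082, -0.4082).
r_{12} = q_1·c_2 = -4.8990.
u_2 = c_2 + 4.8990·q_1 = (0.0000, 2.0000, 2.0000, 2.0000).
‖u_2‖ = 3.4641, so q_2 = (0.0000, 0.5774, 0.5774, 0.5774).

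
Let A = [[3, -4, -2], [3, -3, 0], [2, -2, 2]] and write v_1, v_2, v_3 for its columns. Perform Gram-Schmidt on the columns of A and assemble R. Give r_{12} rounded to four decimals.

v_1 = (3, 3, 2); ‖v_1‖ = 4.6904, so q_1 = (0.6396, 0.6396, 0.4264).
r_{12} = q_1·v_2 = -5.3300.

r_{12} = -5.3300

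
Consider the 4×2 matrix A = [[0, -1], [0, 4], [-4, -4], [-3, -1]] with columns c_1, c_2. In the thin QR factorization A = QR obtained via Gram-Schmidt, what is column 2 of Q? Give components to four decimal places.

q_1 = c_1/‖c_1‖ = (0, 0, -4, -3)/5.0000 = (0.0000, 0.0000, -0.8000, -0.6000).
r_{12} = q_1·c_2 = 3.8000.
u_2 = c_2 − 3.8000·q_1 = (-1.0000, 4.0000, -0.9600, 1.2800).
‖u_2‖ = 4.4227, so q_2 = (-0.2261, 0.9044, -0.2171, 0.2894).

q_2 = (-0.2261, 0.9044, -0.2171, 0.2894)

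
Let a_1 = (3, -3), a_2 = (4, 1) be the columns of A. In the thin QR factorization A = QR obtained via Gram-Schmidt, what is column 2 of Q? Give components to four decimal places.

e_2 = (0.7071, 0.7071)

a_1 = (3, -3); ‖a_1‖ = 4.2426, so e_1 = (0.7071, -0.7071).
e_1·a_2 = 0.7071·4 + (-0.7071)·1 = 2.1213.
u_2 = a_2 − 2.1213·e_1 = (2.5000, 2.5000).
‖u_2‖ = 3.5355, so e_2 = (0.7071, 0.7071).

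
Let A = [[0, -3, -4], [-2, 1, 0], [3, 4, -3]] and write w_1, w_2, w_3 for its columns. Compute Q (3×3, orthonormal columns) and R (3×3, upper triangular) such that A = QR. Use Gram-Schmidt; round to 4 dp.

w_1 = (0, -2, 3); ‖w_1‖ = 3.6056, so q_1 = (0.0000, -0.5547, 0.8321).
q_1·w_2 = 0.0000·(-3) + (-0.5547)·1 + 0.8321·4 = 2.7735.
u_2 = w_2 − 2.7735·q_1 = (-3.0000, 2.5385, 1.6923).
‖u_2‖ = 4.2787, so q_2 = (-0.7011, 0.5933, 0.3955).
q_1·w_3 = 0.0000·(-4) + (-0.5547)·0 + 0.8321·(-3) = -2.4962; q_2·w_3 = (-0.7011)·(-4) + 0.5933·0 + 0.3955·(-3) = 1.6180.
u_3 = w_3 + 2.4962·q_1 − 1.6180·q_2 = (-2.8655, -2.3445, -1.5630).
‖u_3‖ = 4.0189, so q_3 = (-0.7130, -0.5834, -0.3889).

Q = [[0.0000, -0.7011, -0.7130], [-0.5547, 0.5933, -0.5834], [0.8321, 0.3955, -0.3889]], R = [[3.6056, 2.7735, -2.4962], [0.0000, 4.2787, 1.6180], [0.0000, 0.0000, 4.0189]]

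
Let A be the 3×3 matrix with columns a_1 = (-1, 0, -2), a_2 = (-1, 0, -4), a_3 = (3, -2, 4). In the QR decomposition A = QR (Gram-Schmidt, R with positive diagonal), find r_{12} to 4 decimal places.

a_1 = (-1, 0, -2); ‖a_1‖ = 2.2361, so q_1 = (-0.4472, 0.0000, -0.8944).
r_{12} = q_1·a_2 = 4.0249.

r_{12} = 4.0249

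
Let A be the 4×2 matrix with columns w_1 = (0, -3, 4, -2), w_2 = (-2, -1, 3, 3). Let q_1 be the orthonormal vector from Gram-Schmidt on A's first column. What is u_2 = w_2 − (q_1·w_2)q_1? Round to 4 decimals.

w_1 = (0, -3, 4, -2); ‖w_1‖ = 5.3852, so q_1 = (0.0000, -0.5571, 0.7428, -0.3714).
q_1·w_2 = 0.0000·(-2) + (-0.5571)·(-1) + 0.7428·3 + (-0.3714)·3 = 1.6713.
u_2 = w_2 − 1.6713·q_1 = (-2.0000, -0.0690, 1.7586, 3.6207).

u_2 = (-2.0000, -0.0690, 1.7586, 3.6207)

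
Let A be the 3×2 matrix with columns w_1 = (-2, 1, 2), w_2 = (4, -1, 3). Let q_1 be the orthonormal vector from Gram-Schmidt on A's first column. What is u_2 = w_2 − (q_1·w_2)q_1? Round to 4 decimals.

u_2 = (3.3333, -0.6667, 3.6667)

w_1 = (-2, 1, 2); ‖w_1‖ = 3.0000, so q_1 = (-0.6667, 0.3333, 0.6667).
q_1·w_2 = (-0.6667)·4 + 0.3333·(-1) + 0.6667·3 = -1.0000.
u_2 = w_2 + 1.0000·q_1 = (3.3333, -0.6667, 3.6667).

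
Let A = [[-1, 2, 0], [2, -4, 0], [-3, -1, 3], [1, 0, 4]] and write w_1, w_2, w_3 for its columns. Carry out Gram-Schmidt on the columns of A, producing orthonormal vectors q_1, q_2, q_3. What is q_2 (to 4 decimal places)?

q_2 = (0.3641, -0.7282, -0.5699, 0.1108)

q_1 = w_1/‖w_1‖ = (-1, 2, -3, 1)/3.8730 = (-0.2582, 0.5164, -0.7746, 0.2582).
r_{12} = q_1·w_2 = -1.8074.
u_2 = w_2 + 1.8074·q_1 = (1.5333, -3.0667, -2.4000, 0.4667).
‖u_2‖ = 4.2111, so q_2 = (0.3641, -0.7282, -0.5699, 0.1108).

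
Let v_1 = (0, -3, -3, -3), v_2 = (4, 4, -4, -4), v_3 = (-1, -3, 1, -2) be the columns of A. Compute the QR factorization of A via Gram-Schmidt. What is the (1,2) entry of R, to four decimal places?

r_{12} = 2.3094

q_1 = v_1/‖v_1‖ = (0, -3, -3, -3)/5.1962 = (0.0000, -0.5774, -0.5774, -0.5774).
r_{12} = q_1·v_2 = 2.3094.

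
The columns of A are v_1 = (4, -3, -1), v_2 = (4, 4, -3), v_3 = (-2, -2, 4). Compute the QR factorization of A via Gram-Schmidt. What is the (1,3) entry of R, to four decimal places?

r_{13} = -1.1767

v_1 = (4, -3, -1); ‖v_1‖ = 5.0990, so e_1 = (0.7845, -0.5883, -0.1961).
r_{13} = e_1·v_3 = -1.1767.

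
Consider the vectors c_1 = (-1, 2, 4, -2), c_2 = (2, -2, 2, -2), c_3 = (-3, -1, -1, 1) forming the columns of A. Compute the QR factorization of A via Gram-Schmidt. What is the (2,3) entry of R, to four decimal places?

r_{23} = -1.7821

c_1 = (-1, 2, 4, -2); ‖c_1‖ = 5.0000, so q_1 = (-0.2000, 0.4000, 0.8000, -0.4000).
q_1·c_2 = (-0.2000)·2 + 0.4000·(-2) + 0.8000·2 + (-0.4000)·(-2) = 1.2000.
u_2 = c_2 − 1.2000·q_1 = (2.2400, -2.4800, 1.0400, -1.5200).
‖u_2‖ = 3.8158, so q_2 = (0.5870, -0.6499, 0.2726, -0.3983).
r_{23} = q_2·c_3 = -1.7821.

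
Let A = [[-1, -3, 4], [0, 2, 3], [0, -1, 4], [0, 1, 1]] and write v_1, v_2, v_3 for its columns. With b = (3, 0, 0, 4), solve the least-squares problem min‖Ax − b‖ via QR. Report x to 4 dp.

x = (-4.5510, 0.6259, 0.0816)

v_1 = (-1, 0, 0, 0); ‖v_1‖ = 1.0000, so e_1 = (-1.0000, 0.0000, 0.0000, 0.0000).
e_1·v_2 = (-1.0000)·(-3) + 0.0000·2 + 0.0000·(-1) + 0.0000·1 = 3.0000.
u_2 = v_2 − 3.0000·e_1 = (0.0000, 2.0000, -1.0000, 1.0000).
‖u_2‖ = 2.4495, so e_2 = (0.0000, 0.8165, -0.4082, 0.4082).
e_1·v_3 = (-1.0000)·4 + 0.0000·3 + 0.0000·4 + 0.0000·1 = -4.0000; e_2·v_3 = 0.0000·4 + 0.8165·3 + (-0.4082)·4 + 0.4082·1 = 1.2247.
u_3 = v_3 + 4.0000·e_1 − 1.2247·e_2 = (0.0000, 2.0000, 4.5000, 0.5000).
‖u_3‖ = 4.9497, so e_3 = (0.0000, 0.4041, 0.9091, 0.1010).
Qᵀb = (-3.0000, 1.6330, 0.4041).
Back-substitute: x_3 = 0.4041/4.9497 = 0.0816.
x_2 = (1.6330 − 1.2247·0.0816)/2.4495 = 0.6259.
x_1 = (-3.0000 − 3.0000·0.6259 + 4.0000·0.0816)/1.0000 = -4.5510.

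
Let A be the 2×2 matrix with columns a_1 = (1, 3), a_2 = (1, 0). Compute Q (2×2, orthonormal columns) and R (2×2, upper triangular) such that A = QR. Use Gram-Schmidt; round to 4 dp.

Q = [[0.3162, 0.9487], [0.9487, -0.3162]], R = [[3.1623, 0.3162], [0.0000, 0.9487]]

e_1 = a_1/‖a_1‖ = (1, 3)/3.1623 = (0.3162, 0.9487).
r_{12} = e_1·a_2 = 0.3162.
u_2 = a_2 − 0.3162·e_1 = (0.9000, -0.3000).
‖u_2‖ = 0.9487, so e_2 = (0.9487, -0.3162).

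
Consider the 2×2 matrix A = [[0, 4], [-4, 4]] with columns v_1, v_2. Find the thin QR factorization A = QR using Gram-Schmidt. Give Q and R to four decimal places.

Q = [[0.0000, 1.0000], [-1.0000, 0.0000]], R = [[4.0000, -4.0000], [0.0000, 4.0000]]

v_1 = (0, -4); ‖v_1‖ = 4.0000, so q_1 = (0.0000, -1.0000).
q_1·v_2 = 0.0000·4 + (-1.0000)·4 = -4.0000.
u_2 = v_2 + 4.0000·q_1 = (4.0000, 0.0000).
‖u_2‖ = 4.0000, so q_2 = (1.0000, 0.0000).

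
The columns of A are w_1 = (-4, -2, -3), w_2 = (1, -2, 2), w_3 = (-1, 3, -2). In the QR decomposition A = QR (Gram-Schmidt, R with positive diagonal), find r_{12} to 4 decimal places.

r_{12} = -1.1142

w_1 = (-4, -2, -3); ‖w_1‖ = 5.3852, so q_1 = (-0.7428, -0.3714, -0.5571).
r_{12} = q_1·w_2 = -1.1142.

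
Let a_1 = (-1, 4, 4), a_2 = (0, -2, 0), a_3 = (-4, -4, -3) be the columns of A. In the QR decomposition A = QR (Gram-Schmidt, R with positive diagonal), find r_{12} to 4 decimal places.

q_1 = a_1/‖a_1‖ = (-1, 4, 4)/5.7446 = (-0.1741, 0.6963, 0.6963).
r_{12} = q_1·a_2 = -1.3926.

r_{12} = -1.3926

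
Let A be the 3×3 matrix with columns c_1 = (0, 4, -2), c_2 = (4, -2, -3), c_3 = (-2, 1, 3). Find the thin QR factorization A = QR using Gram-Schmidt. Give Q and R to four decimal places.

Q = [[0.0000, 0.7454, 0.6667], [0.8944, -0.2981, 0.3333], [-0.4472, -0.5963, 0.6667]], R = [[4.4721, -0.4472, -0.4472], [0.0000, 5.3666, -3.5777], [0.0000, 0.0000, 1.0000]]

c_1 = (0, 4, -2); ‖c_1‖ = 4.4721, so e_1 = (0.0000, 0.8944, -0.4472).
e_1·c_2 = 0.0000·4 + 0.8944·(-2) + (-0.4472)·(-3) = -0.4472.
u_2 = c_2 + 0.4472·e_1 = (4.0000, -1.6000, -3.2000).
‖u_2‖ = 5.3666, so e_2 = (0.7454, -0.2981, -0.5963).
e_1·c_3 = 0.0000·(-2) + 0.8944·1 + (-0.4472)·3 = -0.4472; e_2·c_3 = 0.7454·(-2) + (-0.2981)·1 + (-0.5963)·3 = -3.5777.
u_3 = c_3 + 0.4472·e_1 + 3.5777·e_2 = (0.6667, 0.3333, 0.6667).
‖u_3‖ = 1.0000, so e_3 = (0.6667, 0.3333, 0.6667).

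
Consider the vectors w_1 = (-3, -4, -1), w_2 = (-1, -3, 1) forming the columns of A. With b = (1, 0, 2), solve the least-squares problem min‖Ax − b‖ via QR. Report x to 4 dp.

w_1 = (-3, -4, -1); ‖w_1‖ = 5.0990, so q_1 = (-0.5883, -0.7845, -0.1961).
q_1·w_2 = (-0.5883)·(-1) + (-0.7845)·(-3) + (-0.1961)·1 = 2.7456.
u_2 = w_2 − 2.7456·q_1 = (0.6154, -0.8462, 1.5385).
‖u_2‖ = 1.8605, so q_2 = (0.3308, -0.4548, 0.8269).
Qᵀb = (-0.9806, 1.9846).
Back-substitute: x_2 = 1.9846/1.8605 = 1.0667.
x_1 = (-0.9806 − 2.7456·1.0667)/5.0990 = -0.7667.

x = (-0.7667, 1.0667)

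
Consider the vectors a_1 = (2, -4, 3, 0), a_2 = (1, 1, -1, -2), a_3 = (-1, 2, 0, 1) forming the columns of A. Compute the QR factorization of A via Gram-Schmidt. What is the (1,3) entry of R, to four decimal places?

a_1 = (2, -4, 3, 0); ‖a_1‖ = 5.3852, so e_1 = (0.3714, -0.7428, 0.5571, 0.0000).
r_{13} = e_1·a_3 = -1.8570.

r_{13} = -1.8570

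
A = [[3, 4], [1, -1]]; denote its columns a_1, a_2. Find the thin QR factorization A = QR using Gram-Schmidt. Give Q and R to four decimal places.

a_1 = (3, 1); ‖a_1‖ = 3.1623, so e_1 = (0.9487, 0.3162).
e_1·a_2 = 0.9487·4 + 0.3162·(-1) = 3.4785.
u_2 = a_2 − 3.4785·e_1 = (0.7000, -2.1000).
‖u_2‖ = 2.2136, so e_2 = (0.3162, -0.9487).

Q = [[0.9487, 0.3162], [0.3162, -0.9487]], R = [[3.1623, 3.4785], [0.0000, 2.2136]]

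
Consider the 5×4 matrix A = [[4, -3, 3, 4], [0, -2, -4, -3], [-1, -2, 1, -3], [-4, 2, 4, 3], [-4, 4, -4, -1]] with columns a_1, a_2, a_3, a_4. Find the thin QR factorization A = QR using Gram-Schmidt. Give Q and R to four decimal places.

Q = [[0.5714, -0.0613, 0.2766, 0.6057], [0.0000, -0.5462, -0.6088, 0.4762], [-0.1429, -0.7357, 0.0741, -0.3898], [-0.5714, -0.2118, 0.6360, 0.4113], [-0.5714, 0.3344, -0.3779, 0.2919]], R = [[7.0000, -4.8571, 1.5714, 1.5714], [0.0000, 3.6617, -0.9196, 2.6306], [0.0000, 0.0000, 7.3949, 4.9966], [0.0000, 0.0000, 0.0000, 3.1055]]

a_1 = (4, 0, -1, -4, -4); ‖a_1‖ = 7.0000, so e_1 = (0.5714, 0.0000, -0.1429, -0.5714, -0.5714).
e_1·a_2 = 0.5714·(-3) + 0.0000·(-2) + (-0.1429)·(-2) + (-0.5714)·2 + (-0.5714)·4 = -4.8571.
u_2 = a_2 + 4.8571·e_1 = (-0.2245, -2.0000, -2.6939, -0.7755, 1.2245).
‖u_2‖ = 3.6617, so e_2 = (-0.0613, -0.5462, -0.7357, -0.2118, 0.3344).
e_1·a_3 = 0.5714·3 + 0.0000·(-4) + (-0.1429)·1 + (-0.5714)·4 + (-0.5714)·(-4) = 1.5714; e_2·a_3 = (-0.0613)·3 + (-0.5462)·(-4) + (-0.7357)·1 + (-0.2118)·4 + 0.3344·(-4) = -0.9196.
u_3 = a_3 − 1.5714·e_1 + 0.9196·e_2 = (2.0457, -4.5023, 0.5479, 4.7032, -2.7945).
‖u_3‖ = 7.3949, so e_3 = (0.2766, -0.6088, 0.0741, 0.6360, -0.3779).
e_1·a_4 = 0.5714·4 + 0.0000·(-3) + (-0.1429)·(-3) + (-0.5714)·3 + (-0.5714)·(-1) = 1.5714; e_2·a_4 = (-0.0613)·4 + (-0.5462)·(-3) + (-0.7357)·(-3) + (-0.2118)·3 + 0.3344·(-1) = 2.6306; e_3·a_4 = 0.2766·4 + (-0.6088)·(-3) + 0.0741·(-3) + 0.6360·3 + (-0.3779)·(-1) = 4.9966.
u_4 = a_4 − 1.5714·e_1 − 2.6306·e_2 − 4.9966·e_3 = (1.8811, 1.4790, -1.2104, 1.2772, 0.9065).
‖u_4‖ = 3.1055, so e_4 = (0.6057, 0.4762, -0.3898, 0.4113, 0.2919).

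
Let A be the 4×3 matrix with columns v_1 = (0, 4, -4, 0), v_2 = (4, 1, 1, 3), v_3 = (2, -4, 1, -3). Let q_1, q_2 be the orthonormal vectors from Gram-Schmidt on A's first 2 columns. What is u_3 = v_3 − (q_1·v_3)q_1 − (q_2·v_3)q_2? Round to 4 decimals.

q_1 = v_1/‖v_1‖ = (0, 4, -4, 0)/5.6569 = (0.0000, 0.7071, -0.7071, 0.0000).
r_{12} = q_1·v_2 = 0.0000.
u_2 = v_2 + 0.0000·q_1 = (4.0000, 1.0000, 1.0000, 3.0000).
‖u_2‖ = 5.1962, so q_2 = (0.7698, 0.1925, 0.1925, 0.5774).
r_{13} = q_1·v_3 = -3.5355; r_{23} = q_2·v_3 = -0.7698.
u_3 = v_3 + 3.5355·q_1 + 0.7698·q_2 = (2.5926, -1.3519, -1.3519, -2.5556).

u_3 = (2.5926, -1.3519, -1.3519, -2.5556)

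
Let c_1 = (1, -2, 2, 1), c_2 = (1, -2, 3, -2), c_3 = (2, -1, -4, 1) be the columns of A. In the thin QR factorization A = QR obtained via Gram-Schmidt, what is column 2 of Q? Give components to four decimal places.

e_2 = (0.0318, -0.0636, 0.3814, -0.9217)

c_1 = (1, -2, 2, 1); ‖c_1‖ = 3.1623, so e_1 = (0.3162, -0.6325, 0.6325, 0.3162).
e_1·c_2 = 0.3162·1 + (-0.6325)·(-2) + 0.6325·3 + 0.3162·(-2) = 2.8460.
u_2 = c_2 − 2.8460·e_1 = (0.1000, -0.2000, 1.2000, -2.9000).
‖u_2‖ = 3.1464, so e_2 = (0.0318, -0.0636, 0.3814, -0.9217).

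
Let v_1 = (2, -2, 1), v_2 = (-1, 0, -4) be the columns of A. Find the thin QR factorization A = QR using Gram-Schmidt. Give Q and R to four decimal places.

e_1 = v_1/‖v_1‖ = (2, -2, 1)/3.0000 = (0.6667, -0.6667, 0.3333).
r_{12} = e_1·v_2 = -2.0000.
u_2 = v_2 + 2.0000·e_1 = (0.3333, -1.3333, -3.3333).
‖u_2‖ = 3.6056, so e_2 = (0.0925, -0.3698, -0.9245).

Q = [[0.6667, 0.0925], [-0.6667, -0.3698], [0.3333, -0.9245]], R = [[3.0000, -2.0000], [0.0000, 3.6056]]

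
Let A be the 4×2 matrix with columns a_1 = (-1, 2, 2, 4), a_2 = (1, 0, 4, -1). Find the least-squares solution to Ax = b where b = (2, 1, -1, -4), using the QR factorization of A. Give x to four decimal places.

a_1 = (-1, 2, 2, 4); ‖a_1‖ = 5.0000, so q_1 = (-0.2000, 0.4000, 0.4000, 0.8000).
q_1·a_2 = (-0.2000)·1 + 0.4000·0 + 0.4000·4 + 0.8000·(-1) = 0.6000.
u_2 = a_2 − 0.6000·q_1 = (1.1200, -0.2400, 3.7600, -1.4800).
‖u_2‖ = 4.2000, so q_2 = (0.2667, -0.0571, 0.8952, -0.3524).
Qᵀb = (-3.6000, 0.9905).
Back-substitute: x_2 = 0.9905/4.2000 = 0.2358.
x_1 = (-3.6000 − 0.6000·0.2358)/5.0000 = -0.7483.

x = (-0.7483, 0.2358)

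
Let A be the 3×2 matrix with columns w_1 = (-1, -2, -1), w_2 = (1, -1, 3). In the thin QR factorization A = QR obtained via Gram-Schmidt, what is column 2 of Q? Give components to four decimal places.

w_1 = (-1, -2, -1); ‖w_1‖ = 2.4495, so q_1 = (-0.4082, -0.8165, -0.4082).
q_1·w_2 = (-0.4082)·1 + (-0.8165)·(-1) + (-0.4082)·3 = -0.8165.
u_2 = w_2 + 0.8165·q_1 = (0.6667, -1.6667, 2.6667).
‖u_2‖ = 3.2146, so q_2 = (0.2074, -0.5185, 0.8296).

q_2 = (0.2074, -0.5185, 0.8296)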